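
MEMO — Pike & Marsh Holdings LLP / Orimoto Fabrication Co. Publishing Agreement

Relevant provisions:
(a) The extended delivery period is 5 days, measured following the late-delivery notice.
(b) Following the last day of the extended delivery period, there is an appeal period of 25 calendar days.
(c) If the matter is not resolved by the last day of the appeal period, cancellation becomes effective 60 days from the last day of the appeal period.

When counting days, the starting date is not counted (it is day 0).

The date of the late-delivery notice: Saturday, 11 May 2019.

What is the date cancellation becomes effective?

9 August 2019

The last day of the extended delivery period: 5 calendar days after 11 May 2019 is 16 May 2019.
The last day of the appeal period: 25 calendar days after 16 May 2019 is 10 June 2019.
The date cancellation becomes effective: 60 calendar days after 10 June 2019 is 9 August 2019.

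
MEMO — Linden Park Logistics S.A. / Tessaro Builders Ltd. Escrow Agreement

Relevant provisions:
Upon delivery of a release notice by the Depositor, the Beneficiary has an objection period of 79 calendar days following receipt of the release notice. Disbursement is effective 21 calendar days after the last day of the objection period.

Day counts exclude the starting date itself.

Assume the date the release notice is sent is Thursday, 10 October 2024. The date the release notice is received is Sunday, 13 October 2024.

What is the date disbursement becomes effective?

The last day of the objection period: 79 calendar days after 13 October 2024 is 31 December 2024.
The date disbursement becomes effective: 21 calendar days after 31 December 2024 is 21 January 2025.

21 January 2025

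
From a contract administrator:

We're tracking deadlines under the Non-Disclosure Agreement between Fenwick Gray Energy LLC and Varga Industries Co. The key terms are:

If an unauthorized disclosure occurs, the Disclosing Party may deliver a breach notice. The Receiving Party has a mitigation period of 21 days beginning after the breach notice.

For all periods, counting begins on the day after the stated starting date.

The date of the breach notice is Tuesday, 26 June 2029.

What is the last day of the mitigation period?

17 July 2029

The last day of the mitigation period: 26 June 2029 + 21 days = 17 July 2029.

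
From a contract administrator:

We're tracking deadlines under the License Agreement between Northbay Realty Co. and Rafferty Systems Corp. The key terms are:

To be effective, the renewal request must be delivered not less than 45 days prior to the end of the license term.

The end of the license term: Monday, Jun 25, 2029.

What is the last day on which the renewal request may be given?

May 11, 2029

Jun 25, 2029 minus 45 days is May 11, 2029.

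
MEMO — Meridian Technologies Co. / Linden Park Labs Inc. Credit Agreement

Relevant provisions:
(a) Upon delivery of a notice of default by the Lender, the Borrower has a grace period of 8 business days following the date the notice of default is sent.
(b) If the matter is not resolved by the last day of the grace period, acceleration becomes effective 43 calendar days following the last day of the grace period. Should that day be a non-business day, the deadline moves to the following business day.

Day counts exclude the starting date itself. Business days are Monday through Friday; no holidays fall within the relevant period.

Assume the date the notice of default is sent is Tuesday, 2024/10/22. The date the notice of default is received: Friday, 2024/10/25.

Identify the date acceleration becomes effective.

The last day of the grace period: counting 8 business days from Tuesday, 2024/10/22 (Oct 23, Oct 24, Oct 25, Oct 28, Oct 29, Oct 30, Oct 31, Nov 1, skipping weekends) reaches Friday, 2024/11/01.
The date acceleration becomes effective: 2024/11/01 + 43 days = 2024/12/14. That falls on a Saturday, so it rolls to the next business day, Monday, 2024/12/16.

2024/12/16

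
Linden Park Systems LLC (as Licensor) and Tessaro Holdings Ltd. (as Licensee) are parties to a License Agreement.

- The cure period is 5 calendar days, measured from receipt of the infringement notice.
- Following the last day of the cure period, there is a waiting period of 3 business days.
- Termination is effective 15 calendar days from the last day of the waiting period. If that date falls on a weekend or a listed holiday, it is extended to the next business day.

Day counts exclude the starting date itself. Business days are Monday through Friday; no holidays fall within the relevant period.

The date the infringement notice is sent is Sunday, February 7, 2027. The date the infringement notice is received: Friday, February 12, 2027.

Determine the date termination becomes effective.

March 9, 2027

The last day of the cure period: February 12, 2027 + 5 days = February 17, 2027.
From Wednesday, February 17, 2027, 3 business days (Feb 18, Feb 19, Feb 22, skipping weekends) brings us to Monday, February 22, 2027, which is the last day of the waiting period.
The date termination becomes effective: 15 calendar days after February 22, 2027 is March 9, 2027. March 9, 2027 is a Tuesday, so no roll-forward applies.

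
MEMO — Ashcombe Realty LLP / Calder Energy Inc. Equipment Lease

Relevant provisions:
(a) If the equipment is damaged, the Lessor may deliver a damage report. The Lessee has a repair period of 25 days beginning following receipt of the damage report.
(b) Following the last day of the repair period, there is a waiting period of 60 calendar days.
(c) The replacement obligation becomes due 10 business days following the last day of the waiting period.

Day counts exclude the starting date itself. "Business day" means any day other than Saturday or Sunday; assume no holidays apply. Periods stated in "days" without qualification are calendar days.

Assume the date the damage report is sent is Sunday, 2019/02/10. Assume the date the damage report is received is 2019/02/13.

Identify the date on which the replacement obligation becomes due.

The last day of the repair period: 25 calendar days after 2019/02/13 is 2019/03/10.
The last day of the waiting period: 2019/03/10 + 60 days = 2019/05/09.
The date on which the replacement obligation becomes due: counting 10 business days from Thursday, 2019/05/09 (May 10, May 13, May 14, May 15, May 16, May 17, May 20, May 21, May 22, May 23, skipping weekends) reaches Thursday, 2019/05/23.

2019/05/23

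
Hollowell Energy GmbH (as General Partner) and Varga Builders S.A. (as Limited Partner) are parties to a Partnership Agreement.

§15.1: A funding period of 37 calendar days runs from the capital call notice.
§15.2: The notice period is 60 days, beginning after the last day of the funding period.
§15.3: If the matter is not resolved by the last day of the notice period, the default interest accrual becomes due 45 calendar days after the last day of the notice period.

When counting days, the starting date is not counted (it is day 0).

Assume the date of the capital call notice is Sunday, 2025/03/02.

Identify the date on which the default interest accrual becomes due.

2025/07/22

Adding 37 calendar days to 2025/03/02 gives 2025/04/08, which is the last day of the funding period.
The last day of the notice period: 2025/04/08 + 60 days = 2025/06/07.
The date on which the default interest accrual becomes due: 45 calendar days after 2025/06/07 is 2025/07/22.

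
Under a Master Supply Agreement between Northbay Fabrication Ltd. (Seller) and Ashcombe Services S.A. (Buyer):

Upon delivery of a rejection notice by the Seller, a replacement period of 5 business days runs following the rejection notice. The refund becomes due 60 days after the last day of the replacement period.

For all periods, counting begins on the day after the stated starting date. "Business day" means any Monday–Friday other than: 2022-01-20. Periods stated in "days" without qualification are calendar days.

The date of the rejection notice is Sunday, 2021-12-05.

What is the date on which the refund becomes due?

From Sunday, 2021-12-05, 5 business days (Dec 6, Dec 7, Dec 8, Dec 9, Dec 10, skipping weekends) brings us to Friday, 2021-12-10, which is the last day of the replacement period.
The date on which the refund becomes due: 2021-12-10 + 60 days = 2022-02-08.

2022-02-08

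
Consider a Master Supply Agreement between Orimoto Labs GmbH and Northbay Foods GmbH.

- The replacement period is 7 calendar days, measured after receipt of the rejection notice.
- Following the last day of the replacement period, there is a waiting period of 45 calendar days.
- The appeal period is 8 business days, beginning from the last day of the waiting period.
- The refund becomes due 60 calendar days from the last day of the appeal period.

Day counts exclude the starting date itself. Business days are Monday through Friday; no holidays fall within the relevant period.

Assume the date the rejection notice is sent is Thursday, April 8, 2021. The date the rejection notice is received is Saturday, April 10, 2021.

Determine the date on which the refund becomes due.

The last day of the replacement period: April 10, 2021 + 7 days = April 17, 2021.
The last day of the waiting period: April 17, 2021 + 45 days = June 1, 2021.
The last day of the appeal period: 8 business days after Tuesday, June 1, 2021, skipping weekends — Jun 2, Jun 3, Jun 4, Jun 7, Jun 8, Jun 9, Jun 10, Jun 11 — lands on Friday, June 11, 2021.
Adding 60 calendar days to June 11, 2021 gives August 10, 2021, which is the date on which the refund becomes due.

August 10, 2021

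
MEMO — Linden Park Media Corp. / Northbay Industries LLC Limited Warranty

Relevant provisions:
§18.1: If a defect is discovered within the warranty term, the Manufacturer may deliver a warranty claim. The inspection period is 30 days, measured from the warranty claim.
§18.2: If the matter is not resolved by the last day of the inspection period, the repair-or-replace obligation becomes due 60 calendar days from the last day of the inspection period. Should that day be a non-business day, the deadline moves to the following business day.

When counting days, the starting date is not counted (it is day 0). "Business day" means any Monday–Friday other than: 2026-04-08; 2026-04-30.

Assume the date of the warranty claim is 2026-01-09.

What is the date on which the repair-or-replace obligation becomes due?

Adding 30 calendar days to 2026-01-09 gives 2026-02-08, which is the last day of the inspection period.
The date on which the repair-or-replace obligation becomes due: 2026-02-08 + 60 days = 2026-04-09. 2026-04-09 is a Thursday and is not a listed holiday, so no roll-forward applies.

2026-04-09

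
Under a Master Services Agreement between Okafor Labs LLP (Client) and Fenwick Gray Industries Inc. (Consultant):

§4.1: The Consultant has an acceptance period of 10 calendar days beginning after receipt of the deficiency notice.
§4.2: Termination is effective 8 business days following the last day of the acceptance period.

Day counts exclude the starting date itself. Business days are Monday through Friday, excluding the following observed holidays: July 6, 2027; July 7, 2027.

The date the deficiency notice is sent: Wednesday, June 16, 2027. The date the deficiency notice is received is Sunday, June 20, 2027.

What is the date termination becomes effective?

Adding 10 calendar days to June 20, 2027 gives June 30, 2027, which is the last day of the acceptance period.
The date termination becomes effective: 8 business days after Wednesday, June 30, 2027, skipping weekends and the listed holidays on Jul 6, Jul 7 — Jul 1, Jul 2, Jul 5, Jul 8, Jul 9, Jul 12, Jul 13, Jul 14 — lands on Wednesday, July 14, 2027.

July 14, 2027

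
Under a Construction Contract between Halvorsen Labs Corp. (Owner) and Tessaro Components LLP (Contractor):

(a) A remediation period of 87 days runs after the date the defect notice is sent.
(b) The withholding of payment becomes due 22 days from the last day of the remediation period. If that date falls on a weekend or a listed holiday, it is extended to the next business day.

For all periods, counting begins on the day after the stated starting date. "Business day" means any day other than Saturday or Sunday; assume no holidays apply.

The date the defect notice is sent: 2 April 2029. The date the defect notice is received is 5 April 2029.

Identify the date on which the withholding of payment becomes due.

20 July 2029

The last day of the remediation period: 2 April 2029 + 87 days = 28 June 2029.
The date on which the withholding of payment becomes due: 28 June 2029 + 22 days = 20 July 2029. 20 July 2029 is a Friday, so no roll-forward applies.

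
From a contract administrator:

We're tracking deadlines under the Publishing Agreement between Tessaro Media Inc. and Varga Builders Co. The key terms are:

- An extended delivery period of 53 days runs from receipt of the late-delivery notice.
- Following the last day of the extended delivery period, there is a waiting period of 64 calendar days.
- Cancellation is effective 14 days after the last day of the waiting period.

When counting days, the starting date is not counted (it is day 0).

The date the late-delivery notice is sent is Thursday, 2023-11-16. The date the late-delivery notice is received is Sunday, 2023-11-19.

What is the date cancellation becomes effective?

2024-03-29

The last day of the extended delivery period: 53 calendar days after 2023-11-19 is 2024-01-11.
The last day of the waiting period: 2024-01-11 + 64 days = 2024-03-15.
The date cancellation becomes effective: 14 calendar days after 2024-03-15 is 2024-03-29.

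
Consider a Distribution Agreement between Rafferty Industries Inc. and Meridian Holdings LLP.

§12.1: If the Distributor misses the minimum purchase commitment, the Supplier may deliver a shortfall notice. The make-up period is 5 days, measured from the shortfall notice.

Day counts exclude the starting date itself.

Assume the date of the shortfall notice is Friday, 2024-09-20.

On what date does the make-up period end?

2024-09-25

Adding 5 calendar days to 2024-09-20 gives 2024-09-25, which is the last day of the make-up period.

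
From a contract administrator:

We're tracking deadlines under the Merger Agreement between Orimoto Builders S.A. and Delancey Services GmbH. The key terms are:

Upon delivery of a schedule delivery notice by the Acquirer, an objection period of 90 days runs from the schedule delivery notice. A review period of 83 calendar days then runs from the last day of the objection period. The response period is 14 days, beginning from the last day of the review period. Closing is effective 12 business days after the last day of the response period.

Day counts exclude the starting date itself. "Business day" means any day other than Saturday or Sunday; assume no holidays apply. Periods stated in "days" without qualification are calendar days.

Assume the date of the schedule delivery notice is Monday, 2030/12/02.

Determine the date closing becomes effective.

2031/06/24

The last day of the objection period: 90 calendar days after 2030/12/02 is 2031/03/02.
The last day of the review period: 2031/03/02 + 83 days = 2031/05/24.
Adding 14 calendar days to 2031/05/24 gives 2031/06/07, which is the last day of the response period.
From Saturday, 2031/06/07, 12 business days (Jun 9, Jun 10, Jun 11, Jun 12, …, Jun 20, Jun 23, Jun 24, skipping weekends) brings us to Tuesday, 2031/06/24, which is the date closing becomes effective.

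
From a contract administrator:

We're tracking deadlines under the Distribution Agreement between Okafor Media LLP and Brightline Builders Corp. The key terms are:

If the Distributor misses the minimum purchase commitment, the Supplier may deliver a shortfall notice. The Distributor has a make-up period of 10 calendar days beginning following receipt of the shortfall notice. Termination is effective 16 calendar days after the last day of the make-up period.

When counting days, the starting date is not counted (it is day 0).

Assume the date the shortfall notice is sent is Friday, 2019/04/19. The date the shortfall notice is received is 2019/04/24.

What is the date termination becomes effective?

Adding 10 calendar days to 2019/04/24 gives 2019/05/04, which is the last day of the make-up period.
Adding 16 calendar days to 2019/05/04 gives 2019/05/20, which is the date termination becomes effective.

2019/05/20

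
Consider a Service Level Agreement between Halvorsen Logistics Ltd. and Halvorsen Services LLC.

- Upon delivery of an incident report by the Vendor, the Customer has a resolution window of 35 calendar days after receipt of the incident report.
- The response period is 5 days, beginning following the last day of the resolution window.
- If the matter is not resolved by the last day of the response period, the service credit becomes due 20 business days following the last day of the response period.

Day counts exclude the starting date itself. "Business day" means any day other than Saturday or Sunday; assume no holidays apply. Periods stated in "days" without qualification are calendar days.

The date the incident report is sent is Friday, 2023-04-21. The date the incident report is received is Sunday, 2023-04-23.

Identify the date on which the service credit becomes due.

Adding 35 calendar days to 2023-04-23 gives 2023-05-28, which is the last day of the resolution window.
Adding 5 calendar days to 2023-05-28 gives 2023-06-02, which is the last day of the response period.
The date on which the service credit becomes due: counting 20 business days from Friday, 2023-06-02 (Jun 5, Jun 6, Jun 7, Jun 8, …, Jun 28, Jun 29, Jun 30, skipping weekends) reaches Friday, 2023-06-30.

2023-06-30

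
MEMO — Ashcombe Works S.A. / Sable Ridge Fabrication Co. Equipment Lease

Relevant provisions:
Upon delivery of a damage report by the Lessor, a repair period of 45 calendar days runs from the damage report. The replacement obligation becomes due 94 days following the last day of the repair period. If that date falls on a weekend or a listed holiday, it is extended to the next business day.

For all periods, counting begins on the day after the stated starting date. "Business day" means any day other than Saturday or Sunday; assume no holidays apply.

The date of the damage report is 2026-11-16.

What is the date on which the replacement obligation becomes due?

The last day of the repair period: 45 calendar days after 2026-11-16 is 2026-12-31.
The date on which the replacement obligation becomes due: 2026-12-31 + 94 days = 2027-04-04. That falls on a Sunday, so it rolls to the next business day, Monday, 2027-04-05.

2027-04-05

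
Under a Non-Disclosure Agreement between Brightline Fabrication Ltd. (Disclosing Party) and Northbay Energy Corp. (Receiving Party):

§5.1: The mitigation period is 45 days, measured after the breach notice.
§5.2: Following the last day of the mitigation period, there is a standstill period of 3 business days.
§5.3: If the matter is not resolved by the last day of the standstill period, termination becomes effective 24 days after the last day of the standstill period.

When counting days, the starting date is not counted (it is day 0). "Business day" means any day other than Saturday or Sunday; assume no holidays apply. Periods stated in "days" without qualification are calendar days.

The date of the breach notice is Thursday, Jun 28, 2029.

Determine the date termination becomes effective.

Sep 8, 2029

The last day of the mitigation period: 45 calendar days after Jun 28, 2029 is Aug 12, 2029.
From Sunday, Aug 12, 2029, 3 business days (Aug 13, Aug 14, Aug 15, skipping weekends) brings us to Wednesday, Aug 15, 2029, which is the last day of the standstill period.
The date termination becomes effective: Aug 15, 2029 + 24 days = Sep 8, 2029.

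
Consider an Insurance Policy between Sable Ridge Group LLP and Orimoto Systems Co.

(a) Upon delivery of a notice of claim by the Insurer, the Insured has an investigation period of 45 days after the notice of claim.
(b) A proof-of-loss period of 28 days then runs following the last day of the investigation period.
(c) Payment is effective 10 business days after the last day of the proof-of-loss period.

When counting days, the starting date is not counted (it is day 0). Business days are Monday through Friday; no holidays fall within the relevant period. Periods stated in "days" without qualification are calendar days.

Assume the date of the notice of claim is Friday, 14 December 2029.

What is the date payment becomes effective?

The last day of the investigation period: 14 December 2029 + 45 days = 28 January 2030.
The last day of the proof-of-loss period: 28 January 2030 + 28 days = 25 February 2030.
From Monday, 25 February 2030, 10 business days (Feb 26, Feb 27, Feb 28, Mar 1, Mar 4, Mar 5, Mar 6, Mar 7, Mar 8, Mar 11, skipping weekends) brings us to Monday, 11 March 2030, which is the date payment becomes effective.

11 March 2030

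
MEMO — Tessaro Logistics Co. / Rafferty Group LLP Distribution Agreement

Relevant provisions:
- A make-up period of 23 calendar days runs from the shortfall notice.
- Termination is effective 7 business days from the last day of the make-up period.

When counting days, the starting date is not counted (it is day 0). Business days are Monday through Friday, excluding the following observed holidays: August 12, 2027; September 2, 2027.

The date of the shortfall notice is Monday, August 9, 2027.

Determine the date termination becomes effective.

The last day of the make-up period: 23 calendar days after August 9, 2027 is September 1, 2027.
The date termination becomes effective: 7 business days after Wednesday, September 1, 2027, skipping weekends and the listed holiday on Sep 2 — Sep 3, Sep 6, Sep 7, Sep 8, Sep 9, Sep 10, Sep 13 — lands on Monday, September 13, 2027.

September 13, 2027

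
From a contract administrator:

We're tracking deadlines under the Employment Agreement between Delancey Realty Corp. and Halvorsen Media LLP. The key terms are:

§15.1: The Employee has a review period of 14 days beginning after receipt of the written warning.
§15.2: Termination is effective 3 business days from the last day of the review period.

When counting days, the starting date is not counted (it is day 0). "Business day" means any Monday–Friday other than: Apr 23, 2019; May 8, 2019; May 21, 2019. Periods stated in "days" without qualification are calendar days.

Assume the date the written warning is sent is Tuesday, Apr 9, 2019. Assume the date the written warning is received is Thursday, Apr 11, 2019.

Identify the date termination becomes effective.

Apr 30, 2019

The last day of the review period: 14 calendar days after Apr 11, 2019 is Apr 25, 2019.
The date termination becomes effective: counting 3 business days from Thursday, Apr 25, 2019 (Apr 26, Apr 29, Apr 30, skipping weekends) reaches Tuesday, Apr 30, 2019.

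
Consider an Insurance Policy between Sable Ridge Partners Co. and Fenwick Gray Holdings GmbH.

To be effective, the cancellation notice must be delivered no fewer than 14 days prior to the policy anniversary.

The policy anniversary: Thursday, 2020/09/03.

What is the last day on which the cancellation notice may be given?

2020/08/20

2020/09/03 minus 14 days is 2020/08/20.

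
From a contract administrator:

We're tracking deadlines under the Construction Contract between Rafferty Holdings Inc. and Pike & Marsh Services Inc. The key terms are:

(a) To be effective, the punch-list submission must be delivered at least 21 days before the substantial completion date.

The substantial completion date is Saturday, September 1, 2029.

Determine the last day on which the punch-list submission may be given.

Counting back 21 calendar days from September 1, 2029 gives August 11, 2029.

August 11, 2029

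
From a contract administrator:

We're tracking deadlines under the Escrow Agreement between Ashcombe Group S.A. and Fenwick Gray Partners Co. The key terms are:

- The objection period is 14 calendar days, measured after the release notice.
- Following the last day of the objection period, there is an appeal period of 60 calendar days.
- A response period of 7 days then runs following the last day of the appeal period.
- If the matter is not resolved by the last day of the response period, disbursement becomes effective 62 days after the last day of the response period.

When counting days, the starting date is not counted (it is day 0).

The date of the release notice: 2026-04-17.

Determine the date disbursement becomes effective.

Adding 14 calendar days to 2026-04-17 gives 2026-05-01, which is the last day of the objection period.
Adding 60 calendar days to 2026-05-01 gives 2026-06-30, which is the last day of the appeal period.
The last day of the response period: 7 calendar days after 2026-06-30 is 2026-07-07.
Adding 62 calendar days to 2026-07-07 gives 2026-09-07, which is the date disbursement becomes effective.

2026-09-07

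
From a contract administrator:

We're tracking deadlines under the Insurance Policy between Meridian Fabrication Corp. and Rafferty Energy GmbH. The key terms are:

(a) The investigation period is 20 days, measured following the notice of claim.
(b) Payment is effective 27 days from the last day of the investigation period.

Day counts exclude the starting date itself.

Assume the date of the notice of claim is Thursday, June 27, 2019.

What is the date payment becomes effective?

Adding 20 calendar days to June 27, 2019 gives July 17, 2019, which is the last day of the investigation period.
The date payment becomes effective: July 17, 2019 + 27 days = August 13, 2019.

August 13, 2019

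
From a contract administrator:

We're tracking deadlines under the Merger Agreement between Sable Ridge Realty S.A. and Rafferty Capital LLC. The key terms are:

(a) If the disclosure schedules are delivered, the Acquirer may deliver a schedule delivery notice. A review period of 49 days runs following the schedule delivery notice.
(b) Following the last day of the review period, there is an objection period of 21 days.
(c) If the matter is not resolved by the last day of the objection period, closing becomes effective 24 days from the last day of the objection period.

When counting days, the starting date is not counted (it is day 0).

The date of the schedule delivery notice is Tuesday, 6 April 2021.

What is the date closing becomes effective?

9 July 2021

Adding 49 calendar days to 6 April 2021 gives 25 May 2021, which is the last day of the review period.
Adding 21 calendar days to 25 May 2021 gives 15 June 2021, which is the last day of the objection period.
The date closing becomes effective: 24 calendar days after 15 June 2021 is 9 July 2021.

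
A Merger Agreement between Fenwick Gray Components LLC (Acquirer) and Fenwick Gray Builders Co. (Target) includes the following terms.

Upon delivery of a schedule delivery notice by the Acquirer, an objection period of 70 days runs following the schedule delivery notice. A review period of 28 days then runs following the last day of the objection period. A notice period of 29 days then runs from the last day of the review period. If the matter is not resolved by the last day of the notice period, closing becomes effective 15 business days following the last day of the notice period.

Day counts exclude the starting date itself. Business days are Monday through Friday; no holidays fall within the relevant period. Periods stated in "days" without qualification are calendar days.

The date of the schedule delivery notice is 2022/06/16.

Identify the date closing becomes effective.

2022/11/11

Adding 70 calendar days to 2022/06/16 gives 2022/08/25, which is the last day of the objection period.
Adding 28 calendar days to 2022/08/25 gives 2022/09/22, which is the last day of the review period.
The last day of the notice period: 29 calendar days after 2022/09/22 is 2022/10/21.
The date closing becomes effective: counting 15 business days from Friday, 2022/10/21 (Oct 24, Oct 25, Oct 26, Oct 27, …, Nov 9, Nov 10, Nov 11, skipping weekends) reaches Friday, 2022/11/11.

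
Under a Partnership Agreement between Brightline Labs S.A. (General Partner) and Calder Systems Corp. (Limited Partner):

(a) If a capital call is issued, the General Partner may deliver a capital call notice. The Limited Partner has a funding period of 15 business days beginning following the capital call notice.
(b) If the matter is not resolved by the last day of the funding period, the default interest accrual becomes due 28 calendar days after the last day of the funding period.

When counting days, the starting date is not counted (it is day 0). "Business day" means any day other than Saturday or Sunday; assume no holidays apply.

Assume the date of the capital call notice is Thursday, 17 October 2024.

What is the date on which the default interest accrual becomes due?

The last day of the funding period: counting 15 business days from Thursday, 17 October 2024 (Oct 18, Oct 21, Oct 22, Oct 23, …, Nov 5, Nov 6, Nov 7, skipping weekends) reaches Thursday, 7 November 2024.
The date on which the default interest accrual becomes due: 28 calendar days after 7 November 2024 is 5 December 2024.

5 December 2024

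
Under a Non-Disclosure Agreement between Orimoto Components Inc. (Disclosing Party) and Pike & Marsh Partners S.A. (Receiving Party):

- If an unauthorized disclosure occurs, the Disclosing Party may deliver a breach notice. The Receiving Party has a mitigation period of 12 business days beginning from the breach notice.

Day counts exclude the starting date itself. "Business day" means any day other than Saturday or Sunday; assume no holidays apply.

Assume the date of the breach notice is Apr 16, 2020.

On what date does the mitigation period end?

May 4, 2020

The last day of the mitigation period: 12 business days after Thursday, Apr 16, 2020, skipping weekends — Apr 17, Apr 20, Apr 21, Apr 22, …, Apr 30, May 1, May 4 — lands on Monday, May 4, 2020.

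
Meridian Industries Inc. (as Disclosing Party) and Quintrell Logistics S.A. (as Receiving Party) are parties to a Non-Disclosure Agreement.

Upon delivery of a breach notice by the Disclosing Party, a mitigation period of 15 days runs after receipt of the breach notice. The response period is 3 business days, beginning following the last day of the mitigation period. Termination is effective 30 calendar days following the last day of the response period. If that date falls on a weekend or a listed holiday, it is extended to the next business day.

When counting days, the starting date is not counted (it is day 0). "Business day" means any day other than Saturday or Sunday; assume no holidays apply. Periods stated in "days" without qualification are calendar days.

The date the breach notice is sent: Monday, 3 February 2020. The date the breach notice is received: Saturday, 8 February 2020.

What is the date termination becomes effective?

The last day of the mitigation period: 8 February 2020 + 15 days = 23 February 2020.
From Sunday, 23 February 2020, 3 business days (Feb 24, Feb 25, Feb 26, skipping weekends) brings us to Wednesday, 26 February 2020, which is the last day of the response period.
Adding 30 calendar days to 26 February 2020 gives 27 March 2020, which is the date termination becomes effective. 27 March 2020 is a Friday, so no roll-forward applies.

27 March 2020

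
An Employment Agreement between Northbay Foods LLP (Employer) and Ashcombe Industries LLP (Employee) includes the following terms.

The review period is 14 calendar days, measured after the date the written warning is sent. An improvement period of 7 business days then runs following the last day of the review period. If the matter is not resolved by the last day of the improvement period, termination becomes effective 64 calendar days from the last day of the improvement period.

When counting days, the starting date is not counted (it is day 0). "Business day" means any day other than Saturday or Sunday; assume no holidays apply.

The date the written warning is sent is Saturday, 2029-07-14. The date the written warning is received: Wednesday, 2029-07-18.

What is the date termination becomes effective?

2029-10-10

The last day of the review period: 14 calendar days after 2029-07-14 is 2029-07-28.
The last day of the improvement period: counting 7 business days from Saturday, 2029-07-28 (Jul 30, Jul 31, Aug 1, Aug 2, Aug 3, Aug 6, Aug 7, skipping weekends) reaches Tuesday, 2029-08-07.
Adding 64 calendar days to 2029-08-07 gives 2029-10-10, which is the date termination becomes effective.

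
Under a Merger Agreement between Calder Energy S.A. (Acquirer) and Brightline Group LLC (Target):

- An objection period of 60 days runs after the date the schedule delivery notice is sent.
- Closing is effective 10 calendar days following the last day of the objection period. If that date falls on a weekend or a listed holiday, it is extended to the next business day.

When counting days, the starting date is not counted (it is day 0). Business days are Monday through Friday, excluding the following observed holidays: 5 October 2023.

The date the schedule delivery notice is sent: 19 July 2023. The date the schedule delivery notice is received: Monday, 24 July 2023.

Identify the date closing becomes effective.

27 September 2023

The last day of the objection period: 60 calendar days after 19 July 2023 is 17 September 2023.
The date closing becomes effective: 10 calendar days after 17 September 2023 is 27 September 2023. 27 September 2023 is a Wednesday and is not a listed holiday, so no roll-forward applies.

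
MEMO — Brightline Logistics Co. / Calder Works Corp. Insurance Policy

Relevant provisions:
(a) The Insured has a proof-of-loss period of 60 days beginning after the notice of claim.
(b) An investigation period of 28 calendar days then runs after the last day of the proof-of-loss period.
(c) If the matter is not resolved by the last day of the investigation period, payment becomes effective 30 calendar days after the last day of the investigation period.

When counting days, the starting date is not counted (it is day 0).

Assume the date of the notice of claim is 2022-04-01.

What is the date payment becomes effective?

2022-07-28

The last day of the proof-of-loss period: 2022-04-01 + 60 days = 2022-05-31.
The last day of the investigation period: 2022-05-31 + 28 days = 2022-06-28.
Adding 30 calendar days to 2022-06-28 gives 2022-07-28, which is the date payment becomes effective.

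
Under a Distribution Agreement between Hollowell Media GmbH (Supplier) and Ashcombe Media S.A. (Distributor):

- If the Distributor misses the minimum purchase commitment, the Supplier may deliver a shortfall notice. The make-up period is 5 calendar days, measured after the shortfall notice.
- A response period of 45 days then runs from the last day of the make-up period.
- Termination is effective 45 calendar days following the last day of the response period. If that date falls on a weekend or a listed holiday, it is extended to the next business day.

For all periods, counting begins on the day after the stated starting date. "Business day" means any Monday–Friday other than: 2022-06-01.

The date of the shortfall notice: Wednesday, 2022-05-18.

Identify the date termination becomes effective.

2022-08-22

The last day of the make-up period: 2022-05-18 + 5 days = 2022-05-23.
The last day of the response period: 45 calendar days after 2022-05-23 is 2022-07-07.
The date termination becomes effective: 45 calendar days after 2022-07-07 is 2022-08-21. That falls on a Sunday, so it rolls to the next business day, Monday, 2022-08-22.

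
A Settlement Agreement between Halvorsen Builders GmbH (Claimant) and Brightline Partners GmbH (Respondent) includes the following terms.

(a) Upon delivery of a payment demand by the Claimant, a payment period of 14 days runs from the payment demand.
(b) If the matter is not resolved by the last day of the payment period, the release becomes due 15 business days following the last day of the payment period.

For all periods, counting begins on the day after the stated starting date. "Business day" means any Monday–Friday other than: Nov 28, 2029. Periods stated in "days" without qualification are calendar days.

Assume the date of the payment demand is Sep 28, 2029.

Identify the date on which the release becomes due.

The last day of the payment period: Sep 28, 2029 + 14 days = Oct 12, 2029.
From Friday, Oct 12, 2029, 15 business days (Oct 15, Oct 16, Oct 17, Oct 18, …, Oct 31, Nov 1, Nov 2, skipping weekends) brings us to Friday, Nov 2, 2029, which is the date on which the release becomes due.

Nov 2, 2029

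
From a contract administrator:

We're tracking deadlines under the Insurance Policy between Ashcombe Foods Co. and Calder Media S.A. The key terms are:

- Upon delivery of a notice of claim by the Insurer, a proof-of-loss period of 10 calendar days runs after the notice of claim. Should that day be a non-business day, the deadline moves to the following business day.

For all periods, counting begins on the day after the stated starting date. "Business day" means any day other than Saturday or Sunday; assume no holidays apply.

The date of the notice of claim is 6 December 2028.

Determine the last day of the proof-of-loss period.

18 December 2028

The last day of the proof-of-loss period: 10 calendar days after 6 December 2028 is 16 December 2028. That falls on a Saturday, so it rolls to the next business day, Monday, 18 December 2028.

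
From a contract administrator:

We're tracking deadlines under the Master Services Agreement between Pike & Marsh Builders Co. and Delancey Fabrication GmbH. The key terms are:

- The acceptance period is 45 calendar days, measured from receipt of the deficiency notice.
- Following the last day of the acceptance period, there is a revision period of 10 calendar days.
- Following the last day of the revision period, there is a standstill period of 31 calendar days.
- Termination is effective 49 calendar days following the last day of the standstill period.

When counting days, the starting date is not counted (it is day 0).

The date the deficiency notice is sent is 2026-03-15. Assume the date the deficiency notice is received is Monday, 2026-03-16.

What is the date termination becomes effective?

2026-07-29

The last day of the acceptance period: 45 calendar days after 2026-03-16 is 2026-04-30.
The last day of the revision period: 2026-04-30 + 10 days = 2026-05-10.
The last day of the standstill period: 31 calendar days after 2026-05-10 is 2026-06-10.
The date termination becomes effective: 49 calendar days after 2026-06-10 is 2026-07-29.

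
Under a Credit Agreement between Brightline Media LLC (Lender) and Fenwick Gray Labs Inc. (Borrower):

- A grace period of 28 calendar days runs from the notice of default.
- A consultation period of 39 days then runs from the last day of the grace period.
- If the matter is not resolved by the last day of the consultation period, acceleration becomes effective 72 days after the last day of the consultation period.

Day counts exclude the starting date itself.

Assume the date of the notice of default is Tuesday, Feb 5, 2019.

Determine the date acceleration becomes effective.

Adding 28 calendar days to Feb 5, 2019 gives Mar 5, 2019, which is the last day of the grace period.
Adding 39 calendar days to Mar 5, 2019 gives Apr 13, 2019, which is the last day of the consultation period.
Adding 72 calendar days to Apr 13, 2019 gives Jun 24, 2019, which is the date acceleration becomes effective.

Jun 24, 2019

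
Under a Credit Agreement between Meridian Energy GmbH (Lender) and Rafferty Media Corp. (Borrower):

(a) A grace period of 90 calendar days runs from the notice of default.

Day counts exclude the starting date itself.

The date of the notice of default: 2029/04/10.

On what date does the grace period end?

Adding 90 calendar days to 2029/04/10 gives 2029/07/09, which is the last day of the grace period.

2029/07/09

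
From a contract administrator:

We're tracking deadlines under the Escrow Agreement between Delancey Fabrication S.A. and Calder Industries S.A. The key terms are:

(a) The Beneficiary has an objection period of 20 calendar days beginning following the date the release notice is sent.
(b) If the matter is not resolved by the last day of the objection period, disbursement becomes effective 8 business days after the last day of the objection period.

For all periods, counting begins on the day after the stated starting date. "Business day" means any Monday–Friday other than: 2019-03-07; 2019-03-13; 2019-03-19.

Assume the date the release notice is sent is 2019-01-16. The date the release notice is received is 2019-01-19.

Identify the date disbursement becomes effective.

The last day of the objection period: 20 calendar days after 2019-01-16 is 2019-02-05.
The date disbursement becomes effective: 8 business days after Tuesday, 2019-02-05, skipping weekends — Feb 6, Feb 7, Feb 8, Feb 11, Feb 12, Feb 13, Feb 14, Feb 15 — lands on Friday, 2019-02-15.

2019-02-15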